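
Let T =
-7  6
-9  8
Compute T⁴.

[[-29, 30], [-45, 46]]

tr T = 1 and det T = -2, so the characteristic polynomial is λ² − (1)λ + (-2) with roots -1 and 2.
Eigenvectors give P = [[1, -2], [1, -3]] with P⁻¹ = [[3, -2], [1, -1]], and T = P·diag(-1, 2)·P⁻¹.
Then T⁴ = P·diag(1, 16)·P⁻¹ = [[1, -32], [1, -48]] · [[3, -2], [1, -1]] = [[-29, 30], [-45, 46]].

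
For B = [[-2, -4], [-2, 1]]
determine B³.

B² = [[12, 4], [2, 9]]
B³ = [[-32, -44], [-22, 1]]

[[-32, -44], [-22, 1]]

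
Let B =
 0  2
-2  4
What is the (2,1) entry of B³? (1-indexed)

-24

B² = [[-4, 8], [-8, 12]]
B³ = [[-16, 24], [-24, 32]]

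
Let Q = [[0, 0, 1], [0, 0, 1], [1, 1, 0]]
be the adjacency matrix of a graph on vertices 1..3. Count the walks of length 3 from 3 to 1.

2

The number of length-3 walks from vertex 3 to vertex 1 is entry (3,1) of Q³, where Q is the adjacency matrix.
Q² = [[1, 1, 0], [1, 1, 0], [0, 0, 2]]
Q³ = [[0, 0, 2], [0, 0, 2], [2, 2, 0]]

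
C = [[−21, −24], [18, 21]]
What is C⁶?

tr C = 0 and det C = −9, so the characteristic polynomial is λ² − (0)λ + (−9) with roots −3 and 3.
Eigenvectors give P = [[4, −1], [−3, 1]] with P⁻¹ = [[1, 1], [3, 4]], and C = P·diag(−3, 3)·P⁻¹.
Then C⁶ = P·diag(729, 729)·P⁻¹ = [[2916, −729], [−2187, 729]] · [[1, 1], [3, 4]] = [[729, 0], [0, 729]].

[[729, 0], [0, 729]]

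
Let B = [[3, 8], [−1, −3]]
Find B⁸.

[[1, 0], [0, 1]]

B² = I (check: tr B = 0 and det B = −1), so B⁸ = I since 8 is even.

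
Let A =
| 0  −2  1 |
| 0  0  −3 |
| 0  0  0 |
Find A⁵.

A is strictly triangular, hence nilpotent: A³ = 0, so A⁵ = 0.

[[0, 0, 0], [0, 0, 0], [0, 0, 0]]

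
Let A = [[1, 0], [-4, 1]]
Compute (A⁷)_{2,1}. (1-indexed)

A = I + N where N = [[0, 0], [-4, 0]] is strictly lower-triangular, so N² = 0.
(I + N)⁷ = I + 7·N = [[1, 0], [-28, 1]].

-28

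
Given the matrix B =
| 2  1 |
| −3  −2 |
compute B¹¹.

B² = I (check: tr B = 0 and det B = −1), so B¹¹ = B since 11 is odd.

[[2, 1], [−3, −2]]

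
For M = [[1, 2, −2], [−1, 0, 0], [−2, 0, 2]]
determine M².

[[3, 2, −6], [−1, −2, 2], [−6, −4, 8]]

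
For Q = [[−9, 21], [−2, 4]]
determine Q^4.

tr Q = −5 and det Q = 6, so the characteristic polynomial is λ² − (−5)λ + (6) with roots −2 and −3.
Eigenvectors give P = [[3, 7], [1, 2]] with P⁻¹ = [[−2, 7], [1, −3]], and Q = P·diag(−2, −3)·P⁻¹.
Then Q^4 = P·diag(16, 81)·P⁻¹ = [[48, 567], [16, 162]] · [[−2, 7], [1, −3]] = [[471, −1365], [130, −374]].

[[471, −1365], [130, −374]]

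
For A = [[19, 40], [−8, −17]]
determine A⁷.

tr A = 2 and det A = −3, so the characteristic polynomial is λ² − (2)λ + (−3) with roots −1 and 3.
Eigenvectors give P = [[2, −5], [−1, 2]] with P⁻¹ = [[−2, −5], [−1, −2]], and A = P·diag(−1, 3)·P⁻¹.
Then A⁷ = P·diag(−1, 2187)·P⁻¹ = [[−2, −10935], [1, 4374]] · [[−2, −5], [−1, −2]] = [[10939, 21880], [−4376, −8753]].

[[10939, 21880], [−4376, −8753]]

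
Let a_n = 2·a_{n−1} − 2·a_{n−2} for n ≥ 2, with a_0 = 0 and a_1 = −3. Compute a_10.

With companion matrix Q = [[2, −2], [1, 0]], [a_n, a_{n−1}]ᵀ = Q·[a_{n−1}, a_{n−2}]ᵀ, so [a_10, a_9]ᵀ = Q⁹·[a_1, a_0]ᵀ.
Q⁹ = [[32, −32], [16, 0]], giving [a_10, a_9]ᵀ = [[−96], [−48]].

−96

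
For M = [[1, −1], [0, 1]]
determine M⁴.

[[1, −4], [0, 1]]

M = I + N where N = [[0, −1], [0, 0]] is strictly upper-triangular, so N² = 0.
(I + N)⁴ = I + 4·N = [[1, −4], [0, 1]].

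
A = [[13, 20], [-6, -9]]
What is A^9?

tr A = 4 and det A = 3, so the characteristic polynomial is λ² − (4)λ + (3) with roots 3 and 1.
Eigenvectors give P = [[-2, 5], [1, -3]] with P⁻¹ = [[-3, -5], [-1, -2]], and A = P·diag(3, 1)·P⁻¹.
Then A^9 = P·diag(19683, 1)·P⁻¹ = [[-39366, 5], [19683, -3]] · [[-3, -5], [-1, -2]] = [[118093, 196820], [-59046, -98409]].

[[118093, 196820], [-59046, -98409]]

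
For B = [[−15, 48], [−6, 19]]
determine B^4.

[[−639, 1920], [−240, 721]]

tr B = 4 and det B = 3, so the characteristic polynomial is λ² − (4)λ + (3) with roots 3 and 1.
Eigenvectors give P = [[8, 3], [3, 1]] with P⁻¹ = [[−1, 3], [3, −8]], and B = P·diag(3, 1)·P⁻¹.
Then B^4 = P·diag(81, 1)·P⁻¹ = [[648, 3], [243, 1]] · [[−1, 3], [3, −8]] = [[−639, 1920], [−240, 721]].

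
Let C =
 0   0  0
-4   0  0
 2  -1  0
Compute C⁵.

[[0, 0, 0], [0, 0, 0], [0, 0, 0]]

C is strictly triangular, hence nilpotent: C³ = 0, so C⁵ = 0.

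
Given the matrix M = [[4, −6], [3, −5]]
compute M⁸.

tr M = −1 and det M = −2, so the characteristic polynomial is λ² − (−1)λ + (−2) with roots 1 and −2.
Eigenvectors give P = [[2, 1], [1, 1]] with P⁻¹ = [[1, −1], [−1, 2]], and M = P·diag(1, −2)·P⁻¹.
Then M⁸ = P·diag(1, 256)·P⁻¹ = [[2, 256], [1, 256]] · [[1, −1], [−1, 2]] = [[−254, 510], [−255, 511]].

[[−254, 510], [−255, 511]]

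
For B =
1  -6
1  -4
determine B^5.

tr B = -3 and det B = 2, so the characteristic polynomial is λ² − (-3)λ + (2) with roots -2 and -1.
Eigenvectors give P = [[-2, 3], [-1, 1]] with P⁻¹ = [[1, -3], [1, -2]], and B = P·diag(-2, -1)·P⁻¹.
Then B^5 = P·diag(-32, -1)·P⁻¹ = [[64, -3], [32, -1]] · [[1, -3], [1, -2]] = [[61, -186], [31, -94]].

[[61, -186], [31, -94]]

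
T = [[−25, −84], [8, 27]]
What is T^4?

[[−479, −1680], [160, 561]]

tr T = 2 and det T = −3, so the characteristic polynomial is λ² − (2)λ + (−3) with roots 3 and −1.
Eigenvectors give P = [[−3, 7], [1, −2]] with P⁻¹ = [[2, 7], [1, 3]], and T = P·diag(3, −1)·P⁻¹.
Then T^4 = P·diag(81, 1)·P⁻¹ = [[−243, 7], [81, −2]] · [[2, 7], [1, 3]] = [[−479, −1680], [160, 561]].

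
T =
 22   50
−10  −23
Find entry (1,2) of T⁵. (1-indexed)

tr T = −1 and det T = −6, so the characteristic polynomial is λ² − (−1)λ + (−6) with roots −3 and 2.
Eigenvectors give P = [[−2, 5], [1, −2]] with P⁻¹ = [[2, 5], [1, 2]], and T = P·diag(−3, 2)·P⁻¹.
Then T⁵ = P·diag(−243, 32)·P⁻¹ = [[486, 160], [−243, −64]] · [[2, 5], [1, 2]] = [[1132, 2750], [−550, −1343]].

2750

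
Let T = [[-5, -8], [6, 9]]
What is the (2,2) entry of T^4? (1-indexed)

321

tr T = 4 and det T = 3, so the characteristic polynomial is λ² − (4)λ + (3) with roots 1 and 3.
Eigenvectors give P = [[4, -1], [-3, 1]] with P⁻¹ = [[1, 1], [3, 4]], and T = P·diag(1, 3)·P⁻¹.
Then T^4 = P·diag(1, 81)·P⁻¹ = [[4, -81], [-3, 81]] · [[1, 1], [3, 4]] = [[-239, -320], [240, 321]].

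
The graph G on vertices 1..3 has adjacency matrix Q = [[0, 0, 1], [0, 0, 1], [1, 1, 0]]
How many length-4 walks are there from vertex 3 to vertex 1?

The number of length-4 walks from vertex 3 to vertex 1 is entry (3,1) of Q^4, where Q is the adjacency matrix.
Q^2 = [[1, 1, 0], [1, 1, 0], [0, 0, 2]]
Q^3 = [[0, 0, 2], [0, 0, 2], [2, 2, 0]]
Q^4 = [[2, 2, 0], [2, 2, 0], [0, 0, 4]]

0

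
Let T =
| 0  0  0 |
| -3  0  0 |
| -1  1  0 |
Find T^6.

[[0, 0, 0], [0, 0, 0], [0, 0, 0]]

T is strictly triangular, hence nilpotent: T^3 = 0, so T^6 = 0.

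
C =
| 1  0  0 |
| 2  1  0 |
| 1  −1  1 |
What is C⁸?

C = I + N where N = [[0, 0, 0], [2, 0, 0], [1, −1, 0]] is strictly lower-triangular, so N³ = 0.
(I + N)⁸ = I + 8·N + 28·N² = [[1, 0, 0], [16, 1, 0], [−48, −8, 1]].

[[1, 0, 0], [16, 1, 0], [−48, −8, 1]]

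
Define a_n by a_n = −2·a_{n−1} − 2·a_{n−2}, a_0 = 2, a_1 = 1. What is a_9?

16

With companion matrix M = [[−2, −2], [1, 0]], [a_n, a_{n−1}]ᵀ = M·[a_{n−1}, a_{n−2}]ᵀ, so [a_9, a_8]ᵀ = M⁸·[a_1, a_0]ᵀ.
M⁸ = [[16, 0], [0, 16]], giving [a_9, a_8]ᵀ = [[16], [32]].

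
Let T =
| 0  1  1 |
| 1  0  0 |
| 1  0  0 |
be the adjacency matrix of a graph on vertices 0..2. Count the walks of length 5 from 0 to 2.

4

The number of length-5 walks from vertex 0 to vertex 2 is entry (0,2) of T⁵, where T is the adjacency matrix.
T² = [[2, 0, 0], [0, 1, 1], [0, 1, 1]]
T³ = [[0, 2, 2], [2, 0, 0], [2, 0, 0]]
T⁴ = [[4, 0, 0], [0, 2, 2], [0, 2, 2]]
T⁵ = [[0, 4, 4], [4, 0, 0], [4, 0, 0]]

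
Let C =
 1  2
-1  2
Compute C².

[[-1, 6], [-3, 2]]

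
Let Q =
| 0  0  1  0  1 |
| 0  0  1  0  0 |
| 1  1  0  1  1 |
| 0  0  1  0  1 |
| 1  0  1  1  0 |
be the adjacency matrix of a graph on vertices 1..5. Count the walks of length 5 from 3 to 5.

42

The number of length-5 walks from vertex 3 to vertex 5 is entry (3,5) of Q^5, where Q is the adjacency matrix.
Q^2 = [[2, 1, 1, 2, 1], [1, 1, 0, 1, 1], [1, 0, 4, 1, 2], [2, 1, 1, 2, 1], [1, 1, 2, 1, 3]]
Q^3 = [[2, 1, 6, 2, 5], [1, 0, 4, 1, 2], [6, 4, 4, 6, 6], [2, 1, 6, 2, 5], [5, 2, 6, 5, 4]]
Q^4 = [[11, 6, 10, 11, 10], [6, 4, 4, 6, 6], [10, 4, 22, 10, 16], [11, 6, 10, 11, 10], [10, 6, 16, 10, 16]]
Q^5 = [[20, 10, 38, 20, 32], [10, 4, 22, 10, 16], [38, 22, 40, 38, 42], [20, 10, 38, 20, 32], [32, 16, 42, 32, 36]]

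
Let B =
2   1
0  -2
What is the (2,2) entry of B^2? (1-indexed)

4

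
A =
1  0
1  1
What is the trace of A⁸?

A = I + N where N = [[0, 0], [1, 0]] is strictly lower-triangular, so N² = 0.
(I + N)⁸ = I + 8·N = [[1, 0], [8, 1]].

2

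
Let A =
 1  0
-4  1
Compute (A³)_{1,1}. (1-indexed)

1

A = I + N where N = [[0, 0], [-4, 0]] is strictly lower-triangular, so N² = 0.
(I + N)³ = I + 3·N = [[1, 0], [-12, 1]].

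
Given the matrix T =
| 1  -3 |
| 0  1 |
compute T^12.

[[1, -36], [0, 1]]

T = I + N where N = [[0, -3], [0, 0]] is strictly upper-triangular, so N^2 = 0.
(I + N)^12 = I + 12·N = [[1, -36], [0, 1]].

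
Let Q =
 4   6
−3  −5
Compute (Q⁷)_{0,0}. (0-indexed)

130

tr Q = −1 and det Q = −2, so the characteristic polynomial is λ² − (−1)λ + (−2) with roots 1 and −2.
Eigenvectors give P = [[2, −1], [−1, 1]] with P⁻¹ = [[1, 1], [1, 2]], and Q = P·diag(1, −2)·P⁻¹.
Then Q⁷ = P·diag(1, −128)·P⁻¹ = [[2, 128], [−1, −128]] · [[1, 1], [1, 2]] = [[130, 258], [−129, −257]].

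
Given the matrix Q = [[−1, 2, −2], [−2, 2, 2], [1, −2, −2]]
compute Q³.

[[3, −18, 2], [12, −16, −16], [−7, 10, 6]]

Q² = [[−5, 6, 10], [0, −4, 4], [1, 2, −2]]
Q³ = [[3, −18, 2], [12, −16, −16], [−7, 10, 6]]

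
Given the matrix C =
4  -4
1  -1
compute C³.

[[36, -36], [9, -9]]

C² = [[12, -12], [3, -3]]
C³ = [[36, -36], [9, -9]]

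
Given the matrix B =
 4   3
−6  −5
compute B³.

[[10, 9], [−18, −17]]

tr B = −1 and det B = −2, so the characteristic polynomial is λ² − (−1)λ + (−2) with roots −2 and 1.
Eigenvectors give P = [[−1, −1], [2, 1]] with P⁻¹ = [[1, 1], [−2, −1]], and B = P·diag(−2, 1)·P⁻¹.
Then B³ = P·diag(−8, 1)·P⁻¹ = [[8, −1], [−16, 1]] · [[1, 1], [−2, −1]] = [[10, 9], [−18, −17]].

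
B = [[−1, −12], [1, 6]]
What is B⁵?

[[−601, −2532], [211, 876]]

tr B = 5 and det B = 6, so the characteristic polynomial is λ² − (5)λ + (6) with roots 2 and 3.
Eigenvectors give P = [[4, −3], [−1, 1]] with P⁻¹ = [[1, 3], [1, 4]], and B = P·diag(2, 3)·P⁻¹.
Then B⁵ = P·diag(32, 243)·P⁻¹ = [[128, −729], [−32, 243]] · [[1, 3], [1, 4]] = [[−601, −2532], [211, 876]].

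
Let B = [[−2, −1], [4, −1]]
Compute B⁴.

[[−36, −9], [36, −27]]

B² = [[0, 3], [−12, −3]]
B³ = [[12, −3], [12, 15]]
B⁴ = [[−36, −9], [36, −27]]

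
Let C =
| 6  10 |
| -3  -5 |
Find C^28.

C² = C (a projection; rank 1, trace 1), so C^28 = C.

[[6, 10], [-3, -5]]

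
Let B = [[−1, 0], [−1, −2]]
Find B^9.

[[−1, 0], [−511, −512]]

tr B = −3 and det B = 2, so the characteristic polynomial is λ² − (−3)λ + (2) with roots −1 and −2.
Eigenvectors give P = [[1, 0], [−1, 1]] with P⁻¹ = [[1, 0], [1, 1]], and B = P·diag(−1, −2)·P⁻¹.
Then B^9 = P·diag(−1, −512)·P⁻¹ = [[−1, 0], [1, −512]] · [[1, 0], [1, 1]] = [[−1, 0], [−511, −512]].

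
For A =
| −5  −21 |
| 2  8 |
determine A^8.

tr A = 3 and det A = 2, so the characteristic polynomial is λ² − (3)λ + (2) with roots 1 and 2.
Eigenvectors give P = [[7, −3], [−2, 1]] with P⁻¹ = [[1, 3], [2, 7]], and A = P·diag(1, 2)·P⁻¹.
Then A^8 = P·diag(1, 256)·P⁻¹ = [[7, −768], [−2, 256]] · [[1, 3], [2, 7]] = [[−1529, −5355], [510, 1786]].

[[−1529, −5355], [510, 1786]]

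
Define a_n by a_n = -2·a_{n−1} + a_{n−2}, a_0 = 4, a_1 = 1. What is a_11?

With companion matrix C = [[-2, 1], [1, 0]], [a_n, a_{n−1}]ᵀ = C·[a_{n−1}, a_{n−2}]ᵀ, so [a_11, a_10]ᵀ = C¹⁰·[a_1, a_0]ᵀ.
C¹⁰ = [[5741, -2378], [-2378, 985]], giving [a_11, a_10]ᵀ = [[-3771], [1562]].

-3771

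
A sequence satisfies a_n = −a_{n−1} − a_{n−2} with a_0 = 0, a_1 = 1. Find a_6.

With companion matrix B = [[−1, −1], [1, 0]], [a_n, a_{n−1}]ᵀ = B·[a_{n−1}, a_{n−2}]ᵀ, so [a_6, a_5]ᵀ = B⁵·[a_1, a_0]ᵀ.
B⁵ = [[0, 1], [−1, −1]], giving [a_6, a_5]ᵀ = [[0], [−1]].

0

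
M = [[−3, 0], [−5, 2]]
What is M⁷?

[[−2187, 0], [−2315, 128]]

tr M = −1 and det M = −6, so the characteristic polynomial is λ² − (−1)λ + (−6) with roots 2 and −3.
Eigenvectors give P = [[0, 1], [−1, 1]] with P⁻¹ = [[1, −1], [1, 0]], and M = P·diag(2, −3)·P⁻¹.
Then M⁷ = P·diag(128, −2187)·P⁻¹ = [[0, −2187], [−128, −2187]] · [[1, −1], [1, 0]] = [[−2187, 0], [−2315, 128]].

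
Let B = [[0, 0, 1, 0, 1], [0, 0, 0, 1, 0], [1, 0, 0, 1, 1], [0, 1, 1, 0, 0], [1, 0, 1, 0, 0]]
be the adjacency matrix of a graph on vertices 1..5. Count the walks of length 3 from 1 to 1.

2

The number of length-3 walks from vertex 1 to vertex 1 is entry (1,1) of B³, where B is the adjacency matrix.
B² = [[2, 0, 1, 1, 1], [0, 1, 1, 0, 0], [1, 1, 3, 0, 1], [1, 0, 0, 2, 1], [1, 0, 1, 1, 2]]
B³ = [[2, 1, 4, 1, 3], [1, 0, 0, 2, 1], [4, 0, 2, 4, 4], [1, 2, 4, 0, 1], [3, 1, 4, 1, 2]]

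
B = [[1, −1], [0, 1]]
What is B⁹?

B = I + N where N = [[0, −1], [0, 0]] is strictly upper-triangular, so N² = 0.
(I + N)⁹ = I + 9·N = [[1, −9], [0, 1]].

[[1, −9], [0, 1]]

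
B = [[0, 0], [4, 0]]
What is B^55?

[[0, 0], [0, 0]]

B is strictly triangular, hence nilpotent: B^2 = 0, so B^55 = 0.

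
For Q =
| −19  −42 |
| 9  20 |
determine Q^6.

tr Q = 1 and det Q = −2, so the characteristic polynomial is λ² − (1)λ + (−2) with roots 2 and −1.
Eigenvectors give P = [[−2, 7], [1, −3]] with P⁻¹ = [[3, 7], [1, 2]], and Q = P·diag(2, −1)·P⁻¹.
Then Q^6 = P·diag(64, 1)·P⁻¹ = [[−128, 7], [64, −3]] · [[3, 7], [1, 2]] = [[−377, −882], [189, 442]].

[[−377, −882], [189, 442]]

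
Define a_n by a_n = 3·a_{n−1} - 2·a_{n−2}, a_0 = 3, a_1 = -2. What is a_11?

-10232

With companion matrix A = [[3, -2], [1, 0]], [a_n, a_{n−1}]ᵀ = A·[a_{n−1}, a_{n−2}]ᵀ, so [a_11, a_10]ᵀ = A¹⁰·[a_1, a_0]ᵀ.
A¹⁰ = [[2047, -2046], [1023, -1022]], giving [a_11, a_10]ᵀ = [[-10232], [-5112]].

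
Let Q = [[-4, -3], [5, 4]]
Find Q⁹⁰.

Q² = I (check: tr Q = 0 and det Q = -1), so Q⁹⁰ = I since 90 is even.

[[1, 0], [0, 1]]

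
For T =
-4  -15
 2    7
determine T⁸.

[[-1274, -3825], [510, 1531]]

tr T = 3 and det T = 2, so the characteristic polynomial is λ² − (3)λ + (2) with roots 2 and 1.
Eigenvectors give P = [[-5, -3], [2, 1]] with P⁻¹ = [[1, 3], [-2, -5]], and T = P·diag(2, 1)·P⁻¹.
Then T⁸ = P·diag(256, 1)·P⁻¹ = [[-1280, -3], [512, 1]] · [[1, 3], [-2, -5]] = [[-1274, -3825], [510, 1531]].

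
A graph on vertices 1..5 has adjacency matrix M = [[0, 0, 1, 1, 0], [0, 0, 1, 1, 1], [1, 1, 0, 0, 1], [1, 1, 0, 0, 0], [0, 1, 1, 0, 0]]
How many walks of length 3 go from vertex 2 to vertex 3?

6

The number of length-3 walks from vertex 2 to vertex 3 is entry (2,3) of M^3, where M is the adjacency matrix.
M^2 = [[2, 2, 0, 0, 1], [2, 3, 1, 0, 1], [0, 1, 3, 2, 1], [0, 0, 2, 2, 1], [1, 1, 1, 1, 2]]
M^3 = [[0, 1, 5, 4, 2], [1, 2, 6, 5, 4], [5, 6, 2, 1, 4], [4, 5, 1, 0, 2], [2, 4, 4, 2, 2]]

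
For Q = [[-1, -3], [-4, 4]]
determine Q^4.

Q^2 = [[13, -9], [-12, 28]]
Q^3 = [[23, -75], [-100, 148]]
Q^4 = [[277, -369], [-492, 892]]

[[277, -369], [-492, 892]]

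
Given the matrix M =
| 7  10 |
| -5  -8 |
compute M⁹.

[[20707, 40390], [-20195, -39878]]

tr M = -1 and det M = -6, so the characteristic polynomial is λ² − (-1)λ + (-6) with roots -3 and 2.
Eigenvectors give P = [[-1, -2], [1, 1]] with P⁻¹ = [[1, 2], [-1, -1]], and M = P·diag(-3, 2)·P⁻¹.
Then M⁹ = P·diag(-19683, 512)·P⁻¹ = [[19683, -1024], [-19683, 512]] · [[1, 2], [-1, -1]] = [[20707, 40390], [-20195, -39878]].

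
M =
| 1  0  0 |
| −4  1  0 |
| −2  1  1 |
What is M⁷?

M = I + N where N = [[0, 0, 0], [−4, 0, 0], [−2, 1, 0]] is strictly lower-triangular, so N³ = 0.
(I + N)⁷ = I + 7·N + 21·N² = [[1, 0, 0], [−28, 1, 0], [−98, 7, 1]].

[[1, 0, 0], [−28, 1, 0], [−98, 7, 1]]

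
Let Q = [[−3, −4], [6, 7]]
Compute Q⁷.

tr Q = 4 and det Q = 3, so the characteristic polynomial is λ² − (4)λ + (3) with roots 1 and 3.
Eigenvectors give P = [[−1, −2], [1, 3]] with P⁻¹ = [[−3, −2], [1, 1]], and Q = P·diag(1, 3)·P⁻¹.
Then Q⁷ = P·diag(1, 2187)·P⁻¹ = [[−1, −4374], [1, 6561]] · [[−3, −2], [1, 1]] = [[−4371, −4372], [6558, 6559]].

[[−4371, −4372], [6558, 6559]]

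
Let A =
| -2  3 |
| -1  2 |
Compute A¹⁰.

A² = I (check: tr A = 0 and det A = -1), so A¹⁰ = I since 10 is even.

[[1, 0], [0, 1]]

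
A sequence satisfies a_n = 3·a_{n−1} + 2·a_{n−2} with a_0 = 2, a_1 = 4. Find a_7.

9032

With companion matrix T = [[3, 2], [1, 0]], [a_n, a_{n−1}]ᵀ = T·[a_{n−1}, a_{n−2}]ᵀ, so [a_7, a_6]ᵀ = T⁶·[a_1, a_0]ᵀ.
T⁶ = [[1763, 990], [495, 278]], giving [a_7, a_6]ᵀ = [[9032], [2536]].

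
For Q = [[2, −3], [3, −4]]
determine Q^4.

Q^2 = [[−5, 6], [−6, 7]]
Q^3 = [[8, −9], [9, −10]]
Q^4 = [[−11, 12], [−12, 13]]

[[−11, 12], [−12, 13]]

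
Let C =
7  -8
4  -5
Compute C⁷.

[[4375, -4376], [2188, -2189]]

tr C = 2 and det C = -3, so the characteristic polynomial is λ² − (2)λ + (-3) with roots -1 and 3.
Eigenvectors give P = [[-1, 2], [-1, 1]] with P⁻¹ = [[1, -2], [1, -1]], and C = P·diag(-1, 3)·P⁻¹.
Then C⁷ = P·diag(-1, 2187)·P⁻¹ = [[1, 4374], [1, 2187]] · [[1, -2], [1, -1]] = [[4375, -4376], [2188, -2189]].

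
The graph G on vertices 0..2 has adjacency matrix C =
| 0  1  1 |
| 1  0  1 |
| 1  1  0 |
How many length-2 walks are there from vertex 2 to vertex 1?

The number of length-2 walks from vertex 2 to vertex 1 is entry (2,1) of C², where C is the adjacency matrix.
C² = [[2, 1, 1], [1, 2, 1], [1, 1, 2]]

1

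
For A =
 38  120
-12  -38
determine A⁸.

tr A = 0 and det A = -4, so the characteristic polynomial is λ² − (0)λ + (-4) with roots 2 and -2.
Eigenvectors give P = [[10, -3], [-3, 1]] with P⁻¹ = [[1, 3], [3, 10]], and A = P·diag(2, -2)·P⁻¹.
Then A⁸ = P·diag(256, 256)·P⁻¹ = [[2560, -768], [-768, 256]] · [[1, 3], [3, 10]] = [[256, 0], [0, 256]].

[[256, 0], [0, 256]]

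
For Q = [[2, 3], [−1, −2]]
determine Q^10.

Q² = I (check: tr Q = 0 and det Q = −1), so Q^10 = I since 10 is even.

[[1, 0], [0, 1]]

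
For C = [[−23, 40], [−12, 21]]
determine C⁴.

tr C = −2 and det C = −3, so the characteristic polynomial is λ² − (−2)λ + (−3) with roots −3 and 1.
Eigenvectors give P = [[2, −5], [1, −3]] with P⁻¹ = [[3, −5], [1, −2]], and C = P·diag(−3, 1)·P⁻¹.
Then C⁴ = P·diag(81, 1)·P⁻¹ = [[162, −5], [81, −3]] · [[3, −5], [1, −2]] = [[481, −800], [240, −399]].

[[481, −800], [240, −399]]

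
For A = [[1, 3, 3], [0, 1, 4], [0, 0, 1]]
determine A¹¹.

[[1, 33, 693], [0, 1, 44], [0, 0, 1]]

A = I + N where N = [[0, 3, 3], [0, 0, 4], [0, 0, 0]] is strictly upper-triangular, so N³ = 0.
(I + N)¹¹ = I + 11·N + 55·N² = [[1, 33, 693], [0, 1, 44], [0, 0, 1]].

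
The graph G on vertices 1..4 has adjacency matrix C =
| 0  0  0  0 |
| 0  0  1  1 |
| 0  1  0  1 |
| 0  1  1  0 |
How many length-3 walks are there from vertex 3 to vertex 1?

The number of length-3 walks from vertex 3 to vertex 1 is entry (3,1) of C^3, where C is the adjacency matrix.
C^2 = [[0, 0, 0, 0], [0, 2, 1, 1], [0, 1, 2, 1], [0, 1, 1, 2]]
C^3 = [[0, 0, 0, 0], [0, 2, 3, 3], [0, 3, 2, 3], [0, 3, 3, 2]]

0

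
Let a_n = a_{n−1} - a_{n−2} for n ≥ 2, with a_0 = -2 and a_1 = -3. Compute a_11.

With companion matrix B = [[1, -1], [1, 0]], [a_n, a_{n−1}]ᵀ = B·[a_{n−1}, a_{n−2}]ᵀ, so [a_11, a_10]ᵀ = B¹⁰·[a_1, a_0]ᵀ.
B¹⁰ = [[-1, 1], [-1, 0]], giving [a_11, a_10]ᵀ = [[1], [3]].

1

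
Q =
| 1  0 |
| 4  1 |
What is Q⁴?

Q = I + N where N = [[0, 0], [4, 0]] is strictly lower-triangular, so N² = 0.
(I + N)⁴ = I + 4·N = [[1, 0], [16, 1]].

[[1, 0], [16, 1]]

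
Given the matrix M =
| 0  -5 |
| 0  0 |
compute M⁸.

M is strictly triangular, hence nilpotent: M² = 0, so M⁸ = 0.

[[0, 0], [0, 0]]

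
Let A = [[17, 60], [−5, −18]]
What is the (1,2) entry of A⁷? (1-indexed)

tr A = −1 and det A = −6, so the characteristic polynomial is λ² − (−1)λ + (−6) with roots −3 and 2.
Eigenvectors give P = [[3, 4], [−1, −1]] with P⁻¹ = [[−1, −4], [1, 3]], and A = P·diag(−3, 2)·P⁻¹.
Then A⁷ = P·diag(−2187, 128)·P⁻¹ = [[−6561, 512], [2187, −128]] · [[−1, −4], [1, 3]] = [[7073, 27780], [−2315, −9132]].

27780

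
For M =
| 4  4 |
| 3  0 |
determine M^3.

M^2 = [[28, 16], [12, 12]]
M^3 = [[160, 112], [84, 48]]

[[160, 112], [84, 48]]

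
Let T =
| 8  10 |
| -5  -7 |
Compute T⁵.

tr T = 1 and det T = -6, so the characteristic polynomial is λ² − (1)λ + (-6) with roots 3 and -2.
Eigenvectors give P = [[-2, -1], [1, 1]] with P⁻¹ = [[-1, -1], [1, 2]], and T = P·diag(3, -2)·P⁻¹.
Then T⁵ = P·diag(243, -32)·P⁻¹ = [[-486, 32], [243, -32]] · [[-1, -1], [1, 2]] = [[518, 550], [-275, -307]].

[[518, 550], [-275, -307]]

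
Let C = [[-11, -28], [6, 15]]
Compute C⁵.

[[-1451, -3388], [726, 1695]]

tr C = 4 and det C = 3, so the characteristic polynomial is λ² − (4)λ + (3) with roots 1 and 3.
Eigenvectors give P = [[7, -2], [-3, 1]] with P⁻¹ = [[1, 2], [3, 7]], and C = P·diag(1, 3)·P⁻¹.
Then C⁵ = P·diag(1, 243)·P⁻¹ = [[7, -486], [-3, 243]] · [[1, 2], [3, 7]] = [[-1451, -3388], [726, 1695]].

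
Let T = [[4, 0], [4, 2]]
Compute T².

[[16, 0], [24, 4]]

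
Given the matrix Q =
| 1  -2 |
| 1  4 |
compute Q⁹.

[[-18659, -38342], [19171, 38854]]

tr Q = 5 and det Q = 6, so the characteristic polynomial is λ² − (5)λ + (6) with roots 3 and 2.
Eigenvectors give P = [[1, 2], [-1, -1]] with P⁻¹ = [[-1, -2], [1, 1]], and Q = P·diag(3, 2)·P⁻¹.
Then Q⁹ = P·diag(19683, 512)·P⁻¹ = [[19683, 1024], [-19683, -512]] · [[-1, -2], [1, 1]] = [[-18659, -38342], [19171, 38854]].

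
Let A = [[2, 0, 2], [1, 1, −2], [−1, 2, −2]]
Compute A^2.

[[2, 4, 0], [5, −3, 4], [2, −2, −2]]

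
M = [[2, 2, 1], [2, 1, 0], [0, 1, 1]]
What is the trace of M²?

14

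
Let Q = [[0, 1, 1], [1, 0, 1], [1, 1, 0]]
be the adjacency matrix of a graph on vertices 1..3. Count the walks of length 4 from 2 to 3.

The number of length-4 walks from vertex 2 to vertex 3 is entry (2,3) of Q⁴, where Q is the adjacency matrix.
Q² = [[2, 1, 1], [1, 2, 1], [1, 1, 2]]
Q³ = [[2, 3, 3], [3, 2, 3], [3, 3, 2]]
Q⁴ = [[6, 5, 5], [5, 6, 5], [5, 5, 6]]

5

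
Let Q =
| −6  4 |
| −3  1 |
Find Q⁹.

[[−77196, 76684], [−57513, 57001]]

tr Q = −5 and det Q = 6, so the characteristic polynomial is λ² − (−5)λ + (6) with roots −3 and −2.
Eigenvectors give P = [[4, 1], [3, 1]] with P⁻¹ = [[1, −1], [−3, 4]], and Q = P·diag(−3, −2)·P⁻¹.
Then Q⁹ = P·diag(−19683, −512)·P⁻¹ = [[−78732, −512], [−59049, −512]] · [[1, −1], [−3, 4]] = [[−77196, 76684], [−57513, 57001]].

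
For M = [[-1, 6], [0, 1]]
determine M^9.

M² = I (check: tr M = 0 and det M = -1), so M^9 = M since 9 is odd.

[[-1, 6], [0, 1]]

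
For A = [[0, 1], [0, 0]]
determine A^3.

[[0, 0], [0, 0]]

A is strictly triangular, hence nilpotent: A^2 = 0, so A^3 = 0.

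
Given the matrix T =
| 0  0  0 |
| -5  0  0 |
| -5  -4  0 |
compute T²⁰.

[[0, 0, 0], [0, 0, 0], [0, 0, 0]]

T is strictly triangular, hence nilpotent: T³ = 0, so T²⁰ = 0.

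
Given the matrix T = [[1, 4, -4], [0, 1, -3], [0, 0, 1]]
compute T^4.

[[1, 16, -88], [0, 1, -12], [0, 0, 1]]

T = I + N where N = [[0, 4, -4], [0, 0, -3], [0, 0, 0]] is strictly upper-triangular, so N^3 = 0.
(I + N)^4 = I + 4·N + 6·N^2 = [[1, 16, -88], [0, 1, -12], [0, 0, 1]].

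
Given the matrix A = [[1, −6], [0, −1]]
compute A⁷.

A² = I (check: tr A = 0 and det A = −1), so A⁷ = A since 7 is odd.

[[1, −6], [0, −1]]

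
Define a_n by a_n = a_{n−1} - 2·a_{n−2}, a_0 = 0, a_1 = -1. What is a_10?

11

With companion matrix M = [[1, -2], [1, 0]], [a_n, a_{n−1}]ᵀ = M·[a_{n−1}, a_{n−2}]ᵀ, so [a_10, a_9]ᵀ = M⁹·[a_1, a_0]ᵀ.
M⁹ = [[-11, 34], [-17, 6]], giving [a_10, a_9]ᵀ = [[11], [17]].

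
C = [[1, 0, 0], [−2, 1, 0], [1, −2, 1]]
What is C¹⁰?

C = I + N where N = [[0, 0, 0], [−2, 0, 0], [1, −2, 0]] is strictly lower-triangular, so N³ = 0.
(I + N)¹⁰ = I + 10·N + 45·N² = [[1, 0, 0], [−20, 1, 0], [190, −20, 1]].

[[1, 0, 0], [−20, 1, 0], [190, −20, 1]]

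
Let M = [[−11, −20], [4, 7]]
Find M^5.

[[−1211, −2420], [484, 967]]

tr M = −4 and det M = 3, so the characteristic polynomial is λ² − (−4)λ + (3) with roots −1 and −3.
Eigenvectors give P = [[−2, 5], [1, −2]] with P⁻¹ = [[2, 5], [1, 2]], and M = P·diag(−1, −3)·P⁻¹.
Then M^5 = P·diag(−1, −243)·P⁻¹ = [[2, −1215], [−1, 486]] · [[2, 5], [1, 2]] = [[−1211, −2420], [484, 967]].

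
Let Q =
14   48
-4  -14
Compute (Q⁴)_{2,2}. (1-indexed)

tr Q = 0 and det Q = -4, so the characteristic polynomial is λ² − (0)λ + (-4) with roots -2 and 2.
Eigenvectors give P = [[3, 4], [-1, -1]] with P⁻¹ = [[-1, -4], [1, 3]], and Q = P·diag(-2, 2)·P⁻¹.
Then Q⁴ = P·diag(16, 16)·P⁻¹ = [[48, 64], [-16, -16]] · [[-1, -4], [1, 3]] = [[16, 0], [0, 16]].

16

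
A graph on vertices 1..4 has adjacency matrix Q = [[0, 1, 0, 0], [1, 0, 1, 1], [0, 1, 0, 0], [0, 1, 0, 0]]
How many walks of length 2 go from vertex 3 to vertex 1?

1

The number of length-2 walks from vertex 3 to vertex 1 is entry (3,1) of Q^2, where Q is the adjacency matrix.
Q^2 = [[1, 0, 1, 1], [0, 3, 0, 0], [1, 0, 1, 1], [1, 0, 1, 1]]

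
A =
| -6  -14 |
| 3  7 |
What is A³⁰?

A² = A (a projection; rank 1, trace 1), so A³⁰ = A.

[[-6, -14], [3, 7]]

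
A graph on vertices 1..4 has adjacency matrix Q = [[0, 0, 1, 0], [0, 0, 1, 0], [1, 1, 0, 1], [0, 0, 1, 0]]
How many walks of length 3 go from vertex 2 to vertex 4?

The number of length-3 walks from vertex 2 to vertex 4 is entry (2,4) of Q³, where Q is the adjacency matrix.
Q² = [[1, 1, 0, 1], [1, 1, 0, 1], [0, 0, 3, 0], [1, 1, 0, 1]]
Q³ = [[0, 0, 3, 0], [0, 0, 3, 0], [3, 3, 0, 3], [0, 0, 3, 0]]

0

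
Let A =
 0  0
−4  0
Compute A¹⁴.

A is strictly triangular, hence nilpotent: A² = 0, so A¹⁴ = 0.

[[0, 0], [0, 0]]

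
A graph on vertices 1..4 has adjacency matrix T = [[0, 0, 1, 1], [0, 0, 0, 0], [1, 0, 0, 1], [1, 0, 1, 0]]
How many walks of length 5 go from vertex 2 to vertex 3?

The number of length-5 walks from vertex 2 to vertex 3 is entry (2,3) of T⁵, where T is the adjacency matrix.
T² = [[2, 0, 1, 1], [0, 0, 0, 0], [1, 0, 2, 1], [1, 0, 1, 2]]
T³ = [[2, 0, 3, 3], [0, 0, 0, 0], [3, 0, 2, 3], [3, 0, 3, 2]]
T⁴ = [[6, 0, 5, 5], [0, 0, 0, 0], [5, 0, 6, 5], [5, 0, 5, 6]]
T⁵ = [[10, 0, 11, 11], [0, 0, 0, 0], [11, 0, 10, 11], [11, 0, 11, 10]]

0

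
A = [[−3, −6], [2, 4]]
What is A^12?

[[−3, −6], [2, 4]]

A² = A (a projection; rank 1, trace 1), so A^12 = A.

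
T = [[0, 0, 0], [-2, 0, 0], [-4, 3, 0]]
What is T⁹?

[[0, 0, 0], [0, 0, 0], [0, 0, 0]]

T is strictly triangular, hence nilpotent: T³ = 0, so T⁹ = 0.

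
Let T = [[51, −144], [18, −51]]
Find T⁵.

[[4131, −11664], [1458, −4131]]

tr T = 0 and det T = −9, so the characteristic polynomial is λ² − (0)λ + (−9) with roots −3 and 3.
Eigenvectors give P = [[−8, 3], [−3, 1]] with P⁻¹ = [[1, −3], [3, −8]], and T = P·diag(−3, 3)·P⁻¹.
Then T⁵ = P·diag(−243, 243)·P⁻¹ = [[1944, 729], [729, 243]] · [[1, −3], [3, −8]] = [[4131, −11664], [1458, −4131]].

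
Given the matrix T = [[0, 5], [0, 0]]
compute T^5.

T is strictly triangular, hence nilpotent: T^2 = 0, so T^5 = 0.

[[0, 0], [0, 0]]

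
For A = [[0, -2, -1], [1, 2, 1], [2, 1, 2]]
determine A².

[[-4, -5, -4], [4, 3, 3], [5, 0, 3]]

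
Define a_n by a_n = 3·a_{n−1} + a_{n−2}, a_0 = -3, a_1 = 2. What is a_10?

With companion matrix B = [[3, 1], [1, 0]], [a_n, a_{n−1}]ᵀ = B·[a_{n−1}, a_{n−2}]ᵀ, so [a_10, a_9]ᵀ = B⁹·[a_1, a_0]ᵀ.
B⁹ = [[42837, 12970], [12970, 3927]], giving [a_10, a_9]ᵀ = [[46764], [14159]].

46764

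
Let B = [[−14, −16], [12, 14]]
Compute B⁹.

tr B = 0 and det B = −4, so the characteristic polynomial is λ² − (0)λ + (−4) with roots 2 and −2.
Eigenvectors give P = [[1, 4], [−1, −3]] with P⁻¹ = [[−3, −4], [1, 1]], and B = P·diag(2, −2)·P⁻¹.
Then B⁹ = P·diag(512, −512)·P⁻¹ = [[512, −2048], [−512, 1536]] · [[−3, −4], [1, 1]] = [[−3584, −4096], [3072, 3584]].

[[−3584, −4096], [3072, 3584]]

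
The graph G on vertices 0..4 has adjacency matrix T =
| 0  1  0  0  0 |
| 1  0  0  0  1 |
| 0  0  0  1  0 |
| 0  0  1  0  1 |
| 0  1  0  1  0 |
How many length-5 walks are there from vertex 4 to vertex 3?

9

The number of length-5 walks from vertex 4 to vertex 3 is entry (4,3) of T^5, where T is the adjacency matrix.
T^2 = [[1, 0, 0, 0, 1], [0, 2, 0, 1, 0], [0, 0, 1, 0, 1], [0, 1, 0, 2, 0], [1, 0, 1, 0, 2]]
T^3 = [[0, 2, 0, 1, 0], [2, 0, 1, 0, 3], [0, 1, 0, 2, 0], [1, 0, 2, 0, 3], [0, 3, 0, 3, 0]]
T^4 = [[2, 0, 1, 0, 3], [0, 5, 0, 4, 0], [1, 0, 2, 0, 3], [0, 4, 0, 5, 0], [3, 0, 3, 0, 6]]
T^5 = [[0, 5, 0, 4, 0], [5, 0, 4, 0, 9], [0, 4, 0, 5, 0], [4, 0, 5, 0, 9], [0, 9, 0, 9, 0]]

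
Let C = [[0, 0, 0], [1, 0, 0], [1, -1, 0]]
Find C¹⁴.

[[0, 0, 0], [0, 0, 0], [0, 0, 0]]

C is strictly triangular, hence nilpotent: C³ = 0, so C¹⁴ = 0.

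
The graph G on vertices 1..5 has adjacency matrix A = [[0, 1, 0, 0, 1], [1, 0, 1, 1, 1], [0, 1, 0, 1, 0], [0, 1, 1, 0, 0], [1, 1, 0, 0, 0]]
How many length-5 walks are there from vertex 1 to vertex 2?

The number of length-5 walks from vertex 1 to vertex 2 is entry (1,2) of A⁵, where A is the adjacency matrix.
A² = [[2, 1, 1, 1, 1], [1, 4, 1, 1, 1], [1, 1, 2, 1, 1], [1, 1, 1, 2, 1], [1, 1, 1, 1, 2]]
A³ = [[2, 5, 2, 2, 3], [5, 4, 5, 5, 5], [2, 5, 2, 3, 2], [2, 5, 3, 2, 2], [3, 5, 2, 2, 2]]
A⁴ = [[8, 9, 7, 7, 7], [9, 20, 9, 9, 9], [7, 9, 8, 7, 7], [7, 9, 7, 8, 7], [7, 9, 7, 7, 8]]
A⁵ = [[16, 29, 16, 16, 17], [29, 36, 29, 29, 29], [16, 29, 16, 17, 16], [16, 29, 17, 16, 16], [17, 29, 16, 16, 16]]

29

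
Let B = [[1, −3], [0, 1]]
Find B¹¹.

B = I + N where N = [[0, −3], [0, 0]] is strictly upper-triangular, so N² = 0.
(I + N)¹¹ = I + 11·N = [[1, −33], [0, 1]].

[[1, −33], [0, 1]]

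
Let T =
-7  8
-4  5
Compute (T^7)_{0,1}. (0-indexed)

tr T = -2 and det T = -3, so the characteristic polynomial is λ² − (-2)λ + (-3) with roots -3 and 1.
Eigenvectors give P = [[2, 1], [1, 1]] with P⁻¹ = [[1, -1], [-1, 2]], and T = P·diag(-3, 1)·P⁻¹.
Then T^7 = P·diag(-2187, 1)·P⁻¹ = [[-4374, 1], [-2187, 1]] · [[1, -1], [-1, 2]] = [[-4375, 4376], [-2188, 2189]].

4376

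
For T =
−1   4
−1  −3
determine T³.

T² = [[−3, −16], [4, 5]]
T³ = [[19, 36], [−9, 1]]

[[19, 36], [−9, 1]]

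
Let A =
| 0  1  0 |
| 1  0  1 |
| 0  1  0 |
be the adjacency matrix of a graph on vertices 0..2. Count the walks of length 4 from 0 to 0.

The number of length-4 walks from vertex 0 to vertex 0 is entry (0,0) of A^4, where A is the adjacency matrix.
A^2 = [[1, 0, 1], [0, 2, 0], [1, 0, 1]]
A^3 = [[0, 2, 0], [2, 0, 2], [0, 2, 0]]
A^4 = [[2, 0, 2], [0, 4, 0], [2, 0, 2]]

2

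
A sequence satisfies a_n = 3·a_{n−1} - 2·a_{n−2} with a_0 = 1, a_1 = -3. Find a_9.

With companion matrix A = [[3, -2], [1, 0]], [a_n, a_{n−1}]ᵀ = A·[a_{n−1}, a_{n−2}]ᵀ, so [a_9, a_8]ᵀ = A⁸·[a_1, a_0]ᵀ.
A⁸ = [[511, -510], [255, -254]], giving [a_9, a_8]ᵀ = [[-2043], [-1019]].

-2043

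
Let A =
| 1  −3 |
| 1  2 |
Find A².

[[−2, −9], [3, 1]]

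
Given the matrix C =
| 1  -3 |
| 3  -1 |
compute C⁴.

[[64, 0], [0, 64]]

C² = [[-8, 0], [0, -8]]
C³ = [[-8, 24], [-24, 8]]
C⁴ = [[64, 0], [0, 64]]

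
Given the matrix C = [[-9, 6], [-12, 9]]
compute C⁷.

tr C = 0 and det C = -9, so the characteristic polynomial is λ² − (0)λ + (-9) with roots -3 and 3.
Eigenvectors give P = [[1, -1], [1, -2]] with P⁻¹ = [[2, -1], [1, -1]], and C = P·diag(-3, 3)·P⁻¹.
Then C⁷ = P·diag(-2187, 2187)·P⁻¹ = [[-2187, -2187], [-2187, -4374]] · [[2, -1], [1, -1]] = [[-6561, 4374], [-8748, 6561]].

[[-6561, 4374], [-8748, 6561]]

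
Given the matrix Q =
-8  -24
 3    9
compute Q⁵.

[[-8, -24], [3, 9]]

Q² = Q (a projection; rank 1, trace 1), so Q⁵ = Q.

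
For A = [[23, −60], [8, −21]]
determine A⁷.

[[13127, −32820], [4376, −10941]]

tr A = 2 and det A = −3, so the characteristic polynomial is λ² − (2)λ + (−3) with roots −1 and 3.
Eigenvectors give P = [[5, −3], [2, −1]] with P⁻¹ = [[−1, 3], [−2, 5]], and A = P·diag(−1, 3)·P⁻¹.
Then A⁷ = P·diag(−1, 2187)·P⁻¹ = [[−5, −6561], [−2, −2187]] · [[−1, 3], [−2, 5]] = [[13127, −32820], [4376, −10941]].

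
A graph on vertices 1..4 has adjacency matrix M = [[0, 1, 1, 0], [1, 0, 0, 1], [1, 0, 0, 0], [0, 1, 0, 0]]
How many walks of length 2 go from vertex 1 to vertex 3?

0

The number of length-2 walks from vertex 1 to vertex 3 is entry (1,3) of M², where M is the adjacency matrix.
M² = [[2, 0, 0, 1], [0, 2, 1, 0], [0, 1, 1, 0], [1, 0, 0, 1]]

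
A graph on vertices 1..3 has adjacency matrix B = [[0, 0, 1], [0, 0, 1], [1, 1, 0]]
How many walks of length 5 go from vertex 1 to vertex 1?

0

The number of length-5 walks from vertex 1 to vertex 1 is entry (1,1) of B⁵, where B is the adjacency matrix.
B² = [[1, 1, 0], [1, 1, 0], [0, 0, 2]]
B³ = [[0, 0, 2], [0, 0, 2], [2, 2, 0]]
B⁴ = [[2, 2, 0], [2, 2, 0], [0, 0, 4]]
B⁵ = [[0, 0, 4], [0, 0, 4], [4, 4, 0]]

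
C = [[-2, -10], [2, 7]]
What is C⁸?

[[-24964, -63050], [12610, 31781]]

tr C = 5 and det C = 6, so the characteristic polynomial is λ² − (5)λ + (6) with roots 3 and 2.
Eigenvectors give P = [[-2, 5], [1, -2]] with P⁻¹ = [[2, 5], [1, 2]], and C = P·diag(3, 2)·P⁻¹.
Then C⁸ = P·diag(6561, 256)·P⁻¹ = [[-13122, 1280], [6561, -512]] · [[2, 5], [1, 2]] = [[-24964, -63050], [12610, 31781]].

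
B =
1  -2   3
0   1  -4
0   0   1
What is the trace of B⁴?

3

B = I + N where N = [[0, -2, 3], [0, 0, -4], [0, 0, 0]] is strictly upper-triangular, so N³ = 0.
(I + N)⁴ = I + 4·N + 6·N² = [[1, -8, 60], [0, 1, -16], [0, 0, 1]].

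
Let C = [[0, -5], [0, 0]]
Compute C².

C is strictly triangular, hence nilpotent: C² = 0, so C² = 0.

[[0, 0], [0, 0]]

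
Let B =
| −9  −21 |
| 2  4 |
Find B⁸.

tr B = −5 and det B = 6, so the characteristic polynomial is λ² − (−5)λ + (6) with roots −3 and −2.
Eigenvectors give P = [[7, −3], [−2, 1]] with P⁻¹ = [[1, 3], [2, 7]], and B = P·diag(−3, −2)·P⁻¹.
Then B⁸ = P·diag(6561, 256)·P⁻¹ = [[45927, −768], [−13122, 256]] · [[1, 3], [2, 7]] = [[44391, 132405], [−12610, −37574]].

[[44391, 132405], [−12610, −37574]]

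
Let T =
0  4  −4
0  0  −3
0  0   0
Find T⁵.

[[0, 0, 0], [0, 0, 0], [0, 0, 0]]

T is strictly triangular, hence nilpotent: T³ = 0, so T⁵ = 0.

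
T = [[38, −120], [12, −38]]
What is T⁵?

tr T = 0 and det T = −4, so the characteristic polynomial is λ² − (0)λ + (−4) with roots 2 and −2.
Eigenvectors give P = [[10, 3], [3, 1]] with P⁻¹ = [[1, −3], [−3, 10]], and T = P·diag(2, −2)·P⁻¹.
Then T⁵ = P·diag(32, −32)·P⁻¹ = [[320, −96], [96, −32]] · [[1, −3], [−3, 10]] = [[608, −1920], [192, −608]].

[[608, −1920], [192, −608]]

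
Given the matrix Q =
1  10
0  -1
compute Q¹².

Q² = I (check: tr Q = 0 and det Q = -1), so Q¹² = I since 12 is even.

[[1, 0], [0, 1]]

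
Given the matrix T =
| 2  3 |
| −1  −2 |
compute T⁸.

T² = I (check: tr T = 0 and det T = −1), so T⁸ = I since 8 is even.

[[1, 0], [0, 1]]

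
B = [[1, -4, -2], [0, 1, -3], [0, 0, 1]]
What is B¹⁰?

[[1, -40, 520], [0, 1, -30], [0, 0, 1]]

B = I + N where N = [[0, -4, -2], [0, 0, -3], [0, 0, 0]] is strictly upper-triangular, so N³ = 0.
(I + N)¹⁰ = I + 10·N + 45·N² = [[1, -40, 520], [0, 1, -30], [0, 0, 1]].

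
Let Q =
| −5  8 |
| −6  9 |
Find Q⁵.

[[−725, 968], [−726, 969]]

tr Q = 4 and det Q = 3, so the characteristic polynomial is λ² − (4)λ + (3) with roots 1 and 3.
Eigenvectors give P = [[4, 1], [3, 1]] with P⁻¹ = [[1, −1], [−3, 4]], and Q = P·diag(1, 3)·P⁻¹.
Then Q⁵ = P·diag(1, 243)·P⁻¹ = [[4, 243], [3, 243]] · [[1, −1], [−3, 4]] = [[−725, 968], [−726, 969]].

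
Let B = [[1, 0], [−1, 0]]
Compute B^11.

B² = B (a projection; rank 1, trace 1), so B^11 = B.

[[1, 0], [−1, 0]]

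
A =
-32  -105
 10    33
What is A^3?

[[-218, -735], [70, 237]]

tr A = 1 and det A = -6, so the characteristic polynomial is λ² − (1)λ + (-6) with roots -2 and 3.
Eigenvectors give P = [[7, 3], [-2, -1]] with P⁻¹ = [[1, 3], [-2, -7]], and A = P·diag(-2, 3)·P⁻¹.
Then A^3 = P·diag(-8, 27)·P⁻¹ = [[-56, 81], [16, -27]] · [[1, 3], [-2, -7]] = [[-218, -735], [70, 237]].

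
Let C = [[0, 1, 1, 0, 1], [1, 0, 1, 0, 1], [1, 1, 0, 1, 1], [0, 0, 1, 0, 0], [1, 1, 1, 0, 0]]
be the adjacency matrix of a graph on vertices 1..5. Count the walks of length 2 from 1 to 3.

The number of length-2 walks from vertex 1 to vertex 3 is entry (1,3) of C², where C is the adjacency matrix.
C² = [[3, 2, 2, 1, 2], [2, 3, 2, 1, 2], [2, 2, 4, 0, 2], [1, 1, 0, 1, 1], [2, 2, 2, 1, 3]]

2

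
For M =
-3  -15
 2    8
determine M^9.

[[-95343, -287565], [38342, 115538]]

tr M = 5 and det M = 6, so the characteristic polynomial is λ² − (5)λ + (6) with roots 2 and 3.
Eigenvectors give P = [[3, 5], [-1, -2]] with P⁻¹ = [[2, 5], [-1, -3]], and M = P·diag(2, 3)·P⁻¹.
Then M^9 = P·diag(512, 19683)·P⁻¹ = [[1536, 98415], [-512, -39366]] · [[2, 5], [-1, -3]] = [[-95343, -287565], [38342, 115538]].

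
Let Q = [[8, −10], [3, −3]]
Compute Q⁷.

[[12482, −20590], [6177, −10167]]

tr Q = 5 and det Q = 6, so the characteristic polynomial is λ² − (5)λ + (6) with roots 3 and 2.
Eigenvectors give P = [[2, −5], [1, −3]] with P⁻¹ = [[3, −5], [1, −2]], and Q = P·diag(3, 2)·P⁻¹.
Then Q⁷ = P·diag(2187, 128)·P⁻¹ = [[4374, −640], [2187, −384]] · [[3, −5], [1, −2]] = [[12482, −20590], [6177, −10167]].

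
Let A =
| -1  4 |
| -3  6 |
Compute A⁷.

tr A = 5 and det A = 6, so the characteristic polynomial is λ² − (5)λ + (6) with roots 3 and 2.
Eigenvectors give P = [[1, 4], [1, 3]] with P⁻¹ = [[-3, 4], [1, -1]], and A = P·diag(3, 2)·P⁻¹.
Then A⁷ = P·diag(2187, 128)·P⁻¹ = [[2187, 512], [2187, 384]] · [[-3, 4], [1, -1]] = [[-6049, 8236], [-6177, 8364]].

[[-6049, 8236], [-6177, 8364]]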